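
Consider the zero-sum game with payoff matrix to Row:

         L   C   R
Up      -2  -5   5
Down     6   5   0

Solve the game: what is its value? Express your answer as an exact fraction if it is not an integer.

5/3

Row minima: Up → -5, Down → 0; maximin = 0.
Column maxima: L → 6, C → 5, R → 5; minimax = 5.
0 ≠ 5, so there is no saddle point; optimal play is mixed.
L is strictly dominated by C (it gives Row strictly more in every row), so Column never plays it.
On the remaining 2×2 (Up, Down vs C, R):
Let Row play Up with probability p. Expected payoff against C: (-5)p + 5(1−p) = −10p + 5; against R: 5p + 0(1−p) = 5p.
Setting these equal: −10p + 5 = 5p ⇒ −15p = -5 ⇒ p = 1/3, and the value is (-10)·(1/3) + 5 = 5/3.
For Column: with q = P(C), equating Up's and Down's payoffs gives −10q + 5 = 5q ⇒ q = 1/3.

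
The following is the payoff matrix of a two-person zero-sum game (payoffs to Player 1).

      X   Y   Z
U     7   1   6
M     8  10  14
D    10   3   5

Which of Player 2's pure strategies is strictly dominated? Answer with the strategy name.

Y holds Player 1's payoff strictly below Z in every row: 1 < 6, 10 < 14, 3 < 5.
So Z is strictly dominated for Player 2.

Z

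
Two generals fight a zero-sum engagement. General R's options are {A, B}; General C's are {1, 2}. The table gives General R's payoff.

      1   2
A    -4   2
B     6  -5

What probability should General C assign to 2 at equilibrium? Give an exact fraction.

Row minima: A → -4, B → -5; maximin = -4.
Column maxima: 1 → 6, 2 → 2; minimax = 2.
-4 ≠ 2, so there is no saddle point; optimal play is mixed.
Let General R play A with probability p. Expected payoff against 1: (-4)p + 6(1−p) = −10p + 6; against 2: 2p + (-5)(1−p) = 7p − 5.
Setting these equal: −10p + 6 = 7p − 5 ⇒ −17p = -11 ⇒ p = 11/17, and the value is (-10)·(11/17) + 6 = -8/17.
For General C: with q = P(1), equating A's and B's payoffs gives −6q + 2 = 11q − 5 ⇒ q = 7/17.

10/17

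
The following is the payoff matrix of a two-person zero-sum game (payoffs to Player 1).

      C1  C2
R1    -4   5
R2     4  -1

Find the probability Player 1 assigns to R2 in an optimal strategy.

9/14

Row minima: R1 → -4, R2 → -1; maximin = -1.
Column maxima: C1 → 4, C2 → 5; minimax = 4.
-1 ≠ 4, so there is no saddle point; optimal play is mixed.
Let Player 1 play R1 with probability p. Expected payoff against C1: (-4)p + 4(1−p) = −8p + 4; against C2: 5p + (-1)(1−p) = 6p − 1.
Setting these equal: −8p + 4 = 6p − 1 ⇒ −14p = -5 ⇒ p = 5/14, and the value is (-8)·(5/14) + 4 = 8/7.
For Player 2: with q = P(C1), equating R1's and R2's payoffs gives −9q + 5 = 5q − 1 ⇒ q = 3/7.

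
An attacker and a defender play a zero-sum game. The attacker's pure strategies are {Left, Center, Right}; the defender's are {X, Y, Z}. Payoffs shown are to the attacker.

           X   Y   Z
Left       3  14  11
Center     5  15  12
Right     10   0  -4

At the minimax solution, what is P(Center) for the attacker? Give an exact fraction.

Row minima: Left → 3, Center → 5, Right → -4; maximin = 5.
Column maxima: X → 10, Y → 15, Z → 12; minimax = 10.
5 ≠ 10, so there is no saddle point; optimal play is mixed.
Left is strictly dominated by Center, so the attacker never plays it.
Y is strictly dominated by Z (it gives the attacker strictly more in every row), so the defender never plays it.
On the remaining 2×2 (Center, Right vs X, Z):
Let the attacker play Center with probability p. Expected payoff against X: 5p + 10(1−p) = −5p + 10; against Z: 12p + (-4)(1−p) = 16p − 4.
Setting these equal: −5p + 10 = 16p − 4 ⇒ −21p = -14 ⇒ p = 2/3, and the value is (-5)·(2/3) + 10 = 20/3.
For the defender: with q = P(X), equating Center's and Right's payoffs gives −7q + 12 = 14q − 4 ⇒ q = 16/21.

2/3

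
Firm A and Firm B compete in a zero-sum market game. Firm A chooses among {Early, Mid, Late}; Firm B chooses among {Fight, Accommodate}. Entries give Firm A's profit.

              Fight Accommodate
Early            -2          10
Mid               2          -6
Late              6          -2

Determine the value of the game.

14/5

Row minima: Early → -2, Mid → -6, Late → -2; maximin = -2.
Column maxima: Fight → 6, Accommodate → 10; minimax = 6.
-2 ≠ 6, so there is no saddle point; optimal play is mixed.
Mid is strictly dominated by Late, so Firm A never plays it.
On the remaining 2×2 (Early, Late vs Fight, Accommodate):
Let Firm A play Early with probability p. Expected payoff against Fight: (-2)p + 6(1−p) = −8p + 6; against Accommodate: 10p + (-2)(1−p) = 12p − 2.
Setting these equal: −8p + 6 = 12p − 2 ⇒ −20p = -8 ⇒ p = 2/5, and the value is (-8)·(2/5) + 6 = 14/5.
For Firm B: with q = P(Fight), equating Early's and Late's payoffs gives −12q + 10 = 8q − 2 ⇒ q = 3/5.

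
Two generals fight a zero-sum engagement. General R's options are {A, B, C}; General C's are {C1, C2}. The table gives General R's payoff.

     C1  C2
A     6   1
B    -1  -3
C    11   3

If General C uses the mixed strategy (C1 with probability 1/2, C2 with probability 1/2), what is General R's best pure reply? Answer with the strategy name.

C

Expected payoff of A: (1/2)·6 + (1/2)·1 = 7/2.
Expected payoff of B: (1/2)·(-1) + (1/2)·(-3) = -2.
Expected payoff of C: (1/2)·11 + (1/2)·3 = 7.
The largest is 7, so General R's best response is C.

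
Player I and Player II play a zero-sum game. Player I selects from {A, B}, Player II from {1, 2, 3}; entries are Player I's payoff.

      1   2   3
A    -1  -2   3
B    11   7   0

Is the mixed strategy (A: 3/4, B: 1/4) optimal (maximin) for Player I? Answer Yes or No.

No

Against 1 this mix gives (3/4)·(-1) + (1/4)·11 = 2.
Against 2 this mix gives (3/4)·(-2) + (1/4)·7 = 1/4.
Against 3 this mix gives (3/4)·3 + (1/4)·0 = 9/4.
Player II will play 2, holding Player I to 1/4. Shifting weight toward the row that does better against 2 would raise this floor (the equalizing mix achieves 7/4 against both 2 and 3), so the proposed strategy is not optimal.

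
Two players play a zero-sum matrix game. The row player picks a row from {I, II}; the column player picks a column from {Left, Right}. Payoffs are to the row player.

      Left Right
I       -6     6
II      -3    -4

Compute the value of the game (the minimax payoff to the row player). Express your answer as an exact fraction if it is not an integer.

Row minima: I → -6, II → -4; maximin = -4.
Column maxima: Left → -3, Right → 6; minimax = -3.
-4 ≠ -3, so there is no saddle point; optimal play is mixed.
Let the row player play I with probability p. Expected payoff against Left: (-6)p + (-3)(1−p) = −3p − 3; against Right: 6p + (-4)(1−p) = 10p − 4.
Setting these equal: −3p − 3 = 10p − 4 ⇒ −13p = -1 ⇒ p = 1/13, and the value is (-3)·(1/13) − 3 = -42/13.
For the column player: with q = P(Left), equating I's and II's payoffs gives −12q + 6 = q − 4 ⇒ q = 10/13.

-42/13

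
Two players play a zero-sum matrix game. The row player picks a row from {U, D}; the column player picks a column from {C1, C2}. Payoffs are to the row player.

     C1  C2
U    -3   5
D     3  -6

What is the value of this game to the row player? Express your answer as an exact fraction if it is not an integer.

Row minima: U → -3, D → -6; maximin = -3.
Column maxima: C1 → 3, C2 → 5; minimax = 3.
-3 ≠ 3, so there is no saddle point; optimal play is mixed.
Let the row player play U with probability p. Expected payoff against C1: (-3)p + 3(1−p) = −6p + 3; against C2: 5p + (-6)(1−p) = 11p − 6.
Setting these equal: −6p + 3 = 11p − 6 ⇒ −17p = -9 ⇒ p = 9/17, and the value is (-6)·(9/17) + 3 = -3/17.
For the column player: with q = P(C1), equating U's and D's payoffs gives −8q + 5 = 9q − 6 ⇒ q = 11/17.

-3/17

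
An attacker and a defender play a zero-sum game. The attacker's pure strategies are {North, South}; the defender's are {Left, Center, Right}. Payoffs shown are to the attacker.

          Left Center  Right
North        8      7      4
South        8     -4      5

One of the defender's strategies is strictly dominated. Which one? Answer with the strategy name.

Left

Center holds the attacker's payoff strictly below Left in every row: 7 < 8, -4 < 8.
So Left is strictly dominated for the defender.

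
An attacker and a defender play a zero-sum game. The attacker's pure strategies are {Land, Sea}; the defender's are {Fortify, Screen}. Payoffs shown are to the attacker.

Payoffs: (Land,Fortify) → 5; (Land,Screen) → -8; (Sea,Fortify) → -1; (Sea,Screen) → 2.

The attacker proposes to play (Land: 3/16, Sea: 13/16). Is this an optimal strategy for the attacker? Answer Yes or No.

Yes

Against Fortify this mix gives (3/16)·5 + (13/16)·(-1) = 1/8.
Against Screen this mix gives (3/16)·(-8) + (13/16)·2 = 1/8.
All of the defender's active replies (Fortify, Screen) yield 1/8, and no column does worse for the attacker. The mix makes the defender indifferent and guarantees 1/8, so it is optimal.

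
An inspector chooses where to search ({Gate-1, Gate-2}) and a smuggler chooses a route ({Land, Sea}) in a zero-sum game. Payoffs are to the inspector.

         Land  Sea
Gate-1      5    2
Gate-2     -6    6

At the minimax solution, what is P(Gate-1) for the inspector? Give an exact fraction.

Row minima: Gate-1 → 2, Gate-2 → -6; maximin = 2.
Column maxima: Land → 5, Sea → 6; minimax = 5.
2 ≠ 5, so there is no saddle point; optimal play is mixed.
Let the inspector play Gate-1 with probability p. Expected payoff against Land: 5p + (-6)(1−p) = 11p − 6; against Sea: 2p + 6(1−p) = −4p + 6.
Setting these equal: 11p − 6 = −4p + 6 ⇒ 15p = 12 ⇒ p = 4/5, and the value is (11)·(4/5) − 6 = 14/5.
For the smuggler: with q = P(Land), equating Gate-1's and Gate-2's payoffs gives 3q + 2 = −12q + 6 ⇒ q = 4/15.

4/5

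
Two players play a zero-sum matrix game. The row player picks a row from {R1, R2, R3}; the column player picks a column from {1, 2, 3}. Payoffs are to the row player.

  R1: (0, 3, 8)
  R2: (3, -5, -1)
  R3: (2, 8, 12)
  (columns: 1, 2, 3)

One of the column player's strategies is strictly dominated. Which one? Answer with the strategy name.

3

2 holds the row player's payoff strictly below 3 in every row: 3 < 8, -5 < -1, 8 < 12.
So 3 is strictly dominated for the column player.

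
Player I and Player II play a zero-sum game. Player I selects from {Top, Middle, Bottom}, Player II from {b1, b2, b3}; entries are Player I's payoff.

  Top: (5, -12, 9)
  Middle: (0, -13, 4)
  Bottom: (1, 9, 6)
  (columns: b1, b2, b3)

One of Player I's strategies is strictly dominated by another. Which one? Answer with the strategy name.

Middle

Top gives a strictly higher payoff than Middle against every column: 5 > 0, -12 > -13, 9 > 4.
So Middle is strictly dominated and Player I never plays it.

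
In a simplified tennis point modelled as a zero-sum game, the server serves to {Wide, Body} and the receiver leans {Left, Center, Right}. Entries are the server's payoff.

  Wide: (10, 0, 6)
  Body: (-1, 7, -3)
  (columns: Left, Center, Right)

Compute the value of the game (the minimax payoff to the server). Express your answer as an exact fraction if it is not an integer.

Row minima: Wide → 0, Body → -3; maximin = 0.
Column maxima: Left → 10, Center → 7, Right → 6; minimax = 6.
0 ≠ 6, so there is no saddle point; optimal play is mixed.
Left is strictly dominated by Right (it gives the server strictly more in every row), so the receiver never plays it.
On the remaining 2×2 (Wide, Body vs Center, Right):
Let the server play Wide with probability p. Expected payoff against Center: 0p + 7(1−p) = −7p + 7; against Right: 6p + (-3)(1−p) = 9p − 3.
Setting these equal: −7p + 7 = 9p − 3 ⇒ −16p = -10 ⇒ p = 5/8, and the value is (-7)·(5/8) + 7 = 21/8.
For the receiver: with q = P(Center), equating Wide's and Body's payoffs gives −6q + 6 = 10q − 3 ⇒ q = 9/16.

21/8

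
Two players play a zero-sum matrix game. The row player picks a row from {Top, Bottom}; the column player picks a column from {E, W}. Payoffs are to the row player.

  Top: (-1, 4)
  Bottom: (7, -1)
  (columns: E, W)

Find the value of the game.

27/13

Row minima: Top → -1, Bottom → -1; maximin = -1.
Column maxima: E → 7, W → 4; minimax = 4.
-1 ≠ 4, so there is no saddle point; optimal play is mixed.
Let the row player play Top with probability p. Expected payoff against E: (-1)p + 7(1−p) = −8p + 7; against W: 4p + (-1)(1−p) = 5p − 1.
Setting these equal: −8p + 7 = 5p − 1 ⇒ −13p = -8 ⇒ p = 8/13, and the value is (-8)·(8/13) + 7 = 27/13.
For the column player: with q = P(E), equating Top's and Bottom's payoffs gives −5q + 4 = 8q − 1 ⇒ q = 5/13.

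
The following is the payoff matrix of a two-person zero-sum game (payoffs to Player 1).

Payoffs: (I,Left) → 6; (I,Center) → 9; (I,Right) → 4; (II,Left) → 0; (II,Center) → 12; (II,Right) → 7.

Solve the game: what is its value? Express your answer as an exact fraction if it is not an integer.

Row minima: I → 4, II → 0; maximin = 4.
Column maxima: Left → 6, Center → 12, Right → 7; minimax = 6.
4 ≠ 6, so there is no saddle point; optimal play is mixed.
Center is strictly dominated by Left (it gives Player 1 strictly more in every row), so Player 2 never plays it.
On the remaining 2×2 (I, II vs Left, Right):
Let Player 1 play I with probability p. Expected payoff against Left: 6p + 0(1−p) = 6p; against Right: 4p + 7(1−p) = −3p + 7.
Setting these equal: 6p = −3p + 7 ⇒ 9p = 7 ⇒ p = 7/9, and the value is (6)·(7/9) = 14/3.
For Player 2: with q = P(Left), equating I's and II's payoffs gives 2q + 4 = −7q + 7 ⇒ q = 1/3.

14/3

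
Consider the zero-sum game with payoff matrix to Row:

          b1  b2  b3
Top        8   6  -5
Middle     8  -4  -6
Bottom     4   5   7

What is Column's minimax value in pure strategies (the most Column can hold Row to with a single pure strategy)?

Column maxima: b1 → 8, b2 → 6, b3 → 7.
The smallest of these is 6.

6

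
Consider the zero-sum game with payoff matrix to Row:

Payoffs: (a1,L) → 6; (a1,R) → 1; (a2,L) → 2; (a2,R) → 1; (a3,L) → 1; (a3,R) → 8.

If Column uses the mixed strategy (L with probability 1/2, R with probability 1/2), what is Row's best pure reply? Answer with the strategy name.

a3

Expected payoff of a1: (1/2)·6 + (1/2)·1 = 7/2.
Expected payoff of a2: (1/2)·2 + (1/2)·1 = 3/2.
Expected payoff of a3: (1/2)·1 + (1/2)·8 = 9/2.
The largest is 9/2, so Row's best response is a3.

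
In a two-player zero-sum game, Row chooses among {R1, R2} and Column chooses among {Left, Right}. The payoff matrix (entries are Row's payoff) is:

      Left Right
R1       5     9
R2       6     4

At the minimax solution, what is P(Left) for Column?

Row minima: R1 → 5, R2 → 4; maximin = 5.
Column maxima: Left → 6, Right → 9; minimax = 6.
5 ≠ 6, so there is no saddle point; optimal play is mixed.
Let Row play R1 with probability p. Expected payoff against Left: 5p + 6(1−p) = −p + 6; against Right: 9p + 4(1−p) = 5p + 4.
Setting these equal: −p + 6 = 5p + 4 ⇒ −6p = -2 ⇒ p = 1/3, and the value is (-1)·(1/3) + 6 = 17/3.
For Column: with q = P(Left), equating R1's and R2's payoffs gives −4q + 9 = 2q + 4 ⇒ q = 5/6.

5/6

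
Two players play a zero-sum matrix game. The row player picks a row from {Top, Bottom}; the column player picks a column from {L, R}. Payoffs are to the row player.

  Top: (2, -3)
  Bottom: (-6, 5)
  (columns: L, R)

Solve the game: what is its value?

-1/2

Row minima: Top → -3, Bottom → -6; maximin = -3.
Column maxima: L → 2, R → 5; minimax = 2.
-3 ≠ 2, so there is no saddle point; optimal play is mixed.
Let the row player play Top with probability p. Expected payoff against L: 2p + (-6)(1−p) = 8p − 6; against R: (-3)p + 5(1−p) = −8p + 5.
Setting these equal: 8p − 6 = −8p + 5 ⇒ 16p = 11 ⇒ p = 11/16, and the value is (8)·(11/16) − 6 = -1/2.
For the column player: with q = P(L), equating Top's and Bottom's payoffs gives 5q − 3 = −11q + 5 ⇒ q = 1/2.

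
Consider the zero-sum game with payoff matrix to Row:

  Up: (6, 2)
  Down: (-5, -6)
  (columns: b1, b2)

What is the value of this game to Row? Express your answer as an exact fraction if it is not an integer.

2

Row minima: Up → 2, Down → -6; maximin = 2.
Column maxima: b1 → 6, b2 → 2; minimax = 2.
Since maximin = minimax = 2, there is a saddle point and the value is 2.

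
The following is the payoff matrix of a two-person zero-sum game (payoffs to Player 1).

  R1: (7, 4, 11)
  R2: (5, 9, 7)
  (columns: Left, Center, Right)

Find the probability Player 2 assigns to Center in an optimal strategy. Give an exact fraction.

Row minima: R1 → 4, R2 → 5; maximin = 5.
Column maxima: Left → 7, Center → 9, Right → 11; minimax = 7.
5 ≠ 7, so there is no saddle point; optimal play is mixed.
Right is strictly dominated by Left (it gives Player 1 strictly more in every row), so Player 2 never plays it.
On the remaining 2×2 (R1, R2 vs Left, Center):
Let Player 1 play R1 with probability p. Expected payoff against Left: 7p + 5(1−p) = 2p + 5; against Center: 4p + 9(1−p) = −5p + 9.
Setting these equal: 2p + 5 = −5p + 9 ⇒ 7p = 4 ⇒ p = 4/7, and the value is (2)·(4/7) + 5 = 43/7.
For Player 2: with q = P(Left), equating R1's and R2's payoffs gives 3q + 4 = −4q + 9 ⇒ q = 5/7.

2/7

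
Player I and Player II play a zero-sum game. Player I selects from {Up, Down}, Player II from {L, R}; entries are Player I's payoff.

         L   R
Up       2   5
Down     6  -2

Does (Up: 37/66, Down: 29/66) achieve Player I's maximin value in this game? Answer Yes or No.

Against L this mix gives (37/66)·2 + (29/66)·6 = 124/33.
Against R this mix gives (37/66)·5 + (29/66)·(-2) = 127/66.
Player II will play R, holding Player I to 127/66. Shifting weight toward the row that does better against R would raise this floor (the equalizing mix achieves 34/11 against both R and L), so the proposed strategy is not optimal.

No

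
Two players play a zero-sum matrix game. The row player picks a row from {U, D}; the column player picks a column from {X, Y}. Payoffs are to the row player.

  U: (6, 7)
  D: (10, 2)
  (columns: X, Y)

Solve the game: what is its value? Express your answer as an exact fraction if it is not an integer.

58/9

Row minima: U → 6, D → 2; maximin = 6.
Column maxima: X → 10, Y → 7; minimax = 7.
6 ≠ 7, so there is no saddle point; optimal play is mixed.
Let the row player play U with probability p. Expected payoff against X: 6p + 10(1−p) = −4p + 10; against Y: 7p + 2(1−p) = 5p + 2.
Setting these equal: −4p + 10 = 5p + 2 ⇒ −9p = -8 ⇒ p = 8/9, and the value is (-4)·(8/9) + 10 = 58/9.
For the column player: with q = P(X), equating U's and D's payoffs gives −q + 7 = 8q + 2 ⇒ q = 5/9.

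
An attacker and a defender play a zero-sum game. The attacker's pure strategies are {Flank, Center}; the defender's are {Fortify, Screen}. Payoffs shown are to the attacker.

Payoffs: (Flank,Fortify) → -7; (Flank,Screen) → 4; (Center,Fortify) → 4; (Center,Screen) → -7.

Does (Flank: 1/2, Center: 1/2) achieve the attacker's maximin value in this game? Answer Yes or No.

Yes

Against Fortify this mix gives (1/2)·(-7) + (1/2)·4 = -3/2.
Against Screen this mix gives (1/2)·4 + (1/2)·(-7) = -3/2.
All of the defender's active replies (Fortify, Screen) yield -3/2, and no column does worse for the attacker. The mix makes the defender indifferent and guarantees -3/2, so it is optimal.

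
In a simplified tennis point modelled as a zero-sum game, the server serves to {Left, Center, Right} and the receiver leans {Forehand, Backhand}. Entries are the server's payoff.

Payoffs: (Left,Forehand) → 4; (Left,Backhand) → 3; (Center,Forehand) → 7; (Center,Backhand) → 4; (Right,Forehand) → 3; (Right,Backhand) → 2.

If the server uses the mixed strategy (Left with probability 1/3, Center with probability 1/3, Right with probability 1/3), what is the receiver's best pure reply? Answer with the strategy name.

If the receiver plays Forehand, the server's expected payoff is (1/3)·4 + (1/3)·7 + (1/3)·3 = 14/3.
If the receiver plays Backhand, the server's expected payoff is (1/3)·3 + (1/3)·4 + (1/3)·2 = 3.
The receiver minimizes the server's payoff; the smallest is 3, so the best response is Backhand.

Backhand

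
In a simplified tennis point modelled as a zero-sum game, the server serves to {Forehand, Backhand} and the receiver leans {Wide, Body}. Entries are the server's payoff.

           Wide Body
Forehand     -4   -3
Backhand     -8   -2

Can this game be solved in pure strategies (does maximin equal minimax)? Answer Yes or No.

Row minima: Forehand → -4, Backhand → -8; maximin = -4.
Column maxima: Wide → -4, Body → -2; minimax = -4.
maximin = minimax = -4, so a saddle point exists.

Yes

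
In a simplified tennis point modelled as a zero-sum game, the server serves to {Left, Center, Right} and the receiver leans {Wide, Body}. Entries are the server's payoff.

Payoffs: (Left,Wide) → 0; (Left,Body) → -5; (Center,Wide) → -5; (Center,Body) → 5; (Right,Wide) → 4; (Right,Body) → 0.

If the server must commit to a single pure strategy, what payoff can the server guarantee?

0

Row minima: Left → -5, Center → -5, Right → 0.
The best of these is 0.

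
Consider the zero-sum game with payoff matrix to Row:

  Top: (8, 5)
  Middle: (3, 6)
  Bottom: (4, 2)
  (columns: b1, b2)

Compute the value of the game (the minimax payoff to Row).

11/2

Row minima: Top → 5, Middle → 3, Bottom → 2; maximin = 5.
Column maxima: b1 → 8, b2 → 6; minimax = 6.
5 ≠ 6, so there is no saddle point; optimal play is mixed.
Bottom is strictly dominated by Top, so Row never plays it.
On the remaining 2×2 (Top, Middle vs b1, b2):
Let Row play Top with probability p. Expected payoff against b1: 8p + 3(1−p) = 5p + 3; against b2: 5p + 6(1−p) = −p + 6.
Setting these equal: 5p + 3 = −p + 6 ⇒ 6p = 3 ⇒ p = 1/2, and the value is (5)·(1/2) + 3 = 11/2.
For Column: with q = P(b1), equating Top's and Middle's payoffs gives 3q + 5 = −3q + 6 ⇒ q = 1/6.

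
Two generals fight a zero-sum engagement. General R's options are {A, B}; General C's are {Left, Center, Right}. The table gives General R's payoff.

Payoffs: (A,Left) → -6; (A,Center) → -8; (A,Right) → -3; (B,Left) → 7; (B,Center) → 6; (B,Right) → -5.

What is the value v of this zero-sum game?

Row minima: A → -8, B → -5; maximin = -5.
Column maxima: Left → 7, Center → 6, Right → -3; minimax = -3.
-5 ≠ -3, so there is no saddle point; optimal play is mixed.
Left is strictly dominated by Center (it gives General R strictly more in every row), so General C never plays it.
On the remaining 2×2 (A, B vs Center, Right):
Let General R play A with probability p. Expected payoff against Center: (-8)p + 6(1−p) = −14p + 6; against Right: (-3)p + (-5)(1−p) = 2p − 5.
Setting these equal: −14p + 6 = 2p − 5 ⇒ −16p = -11 ⇒ p = 11/16, and the value is (-14)·(11/16) + 6 = -29/8.
For General C: with q = P(Center), equating A's and B's payoffs gives −5q − 3 = 11q − 5 ⇒ q = 1/8.

-29/8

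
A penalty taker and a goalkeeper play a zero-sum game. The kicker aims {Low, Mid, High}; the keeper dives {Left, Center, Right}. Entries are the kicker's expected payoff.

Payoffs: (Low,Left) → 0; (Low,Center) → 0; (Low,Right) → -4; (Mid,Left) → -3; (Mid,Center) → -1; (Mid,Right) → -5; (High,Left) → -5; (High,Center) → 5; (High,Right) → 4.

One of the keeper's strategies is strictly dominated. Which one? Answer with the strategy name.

Right holds the kicker's payoff strictly below Center in every row: -4 < 0, -5 < -1, 4 < 5.
So Center is strictly dominated for the keeper.

Center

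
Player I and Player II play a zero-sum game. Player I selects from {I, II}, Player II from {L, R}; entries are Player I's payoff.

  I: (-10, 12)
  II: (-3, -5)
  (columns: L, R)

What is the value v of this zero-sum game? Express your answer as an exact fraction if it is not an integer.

Row minima: I → -10, II → -5; maximin = -5.
Column maxima: L → -3, R → 12; minimax = -3.
-5 ≠ -3, so there is no saddle point; optimal play is mixed.
Let Player I play I with probability p. Expected payoff against L: (-10)p + (-3)(1−p) = −7p − 3; against R: 12p + (-5)(1−p) = 17p − 5.
Setting these equal: −7p − 3 = 17p − 5 ⇒ −24p = -2 ⇒ p = 1/12, and the value is (-7)·(1/12) − 3 = -43/12.
For Player II: with q = P(L), equating I's and II's payoffs gives −22q + 12 = 2q − 5 ⇒ q = 17/24.

-43/12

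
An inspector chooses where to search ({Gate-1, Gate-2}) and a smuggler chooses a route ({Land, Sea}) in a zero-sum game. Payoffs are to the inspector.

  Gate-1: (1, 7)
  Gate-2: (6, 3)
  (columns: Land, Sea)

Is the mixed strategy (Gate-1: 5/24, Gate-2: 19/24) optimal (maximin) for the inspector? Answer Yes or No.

No

Against Land this mix gives (5/24)·1 + (19/24)·6 = 119/24.
Against Sea this mix gives (5/24)·7 + (19/24)·3 = 23/6.
The smuggler will play Sea, holding the inspector to 23/6. Shifting weight toward the row that does better against Sea would raise this floor (the equalizing mix achieves 13/3 against both Sea and Land), so the proposed strategy is not optimal.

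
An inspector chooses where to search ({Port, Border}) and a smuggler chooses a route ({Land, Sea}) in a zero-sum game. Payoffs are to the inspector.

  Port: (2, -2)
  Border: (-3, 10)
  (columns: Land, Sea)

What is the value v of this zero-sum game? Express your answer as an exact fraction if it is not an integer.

14/17

Row minima: Port → -2, Border → -3; maximin = -2.
Column maxima: Land → 2, Sea → 10; minimax = 2.
-2 ≠ 2, so there is no saddle point; optimal play is mixed.
Let the inspector play Port with probability p. Expected payoff against Land: 2p + (-3)(1−p) = 5p − 3; against Sea: (-2)p + 10(1−p) = −12p + 10.
Setting these equal: 5p − 3 = −12p + 10 ⇒ 17p = 13 ⇒ p = 13/17, and the value is (5)·(13/17) − 3 = 14/17.
For the smuggler: with q = P(Land), equating Port's and Border's payoffs gives 4q − 2 = −13q + 10 ⇒ q = 12/17.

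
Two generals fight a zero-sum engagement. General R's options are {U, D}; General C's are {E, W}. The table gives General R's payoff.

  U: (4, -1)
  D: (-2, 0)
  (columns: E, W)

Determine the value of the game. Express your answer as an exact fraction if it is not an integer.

Row minima: U → -1, D → -2; maximin = -1.
Column maxima: E → 4, W → 0; minimax = 0.
-1 ≠ 0, so there is no saddle point; optimal play is mixed.
Let General R play U with probability p. Expected payoff against E: 4p + (-2)(1−p) = 6p − 2; against W: (-1)p + 0(1−p) = −p.
Setting these equal: 6p − 2 = −p ⇒ 7p = 2 ⇒ p = 2/7, and the value is (6)·(2/7) − 2 = -2/7.
For General C: with q = P(E), equating U's and D's payoffs gives 5q − 1 = −2q ⇒ q = 1/7.

-2/7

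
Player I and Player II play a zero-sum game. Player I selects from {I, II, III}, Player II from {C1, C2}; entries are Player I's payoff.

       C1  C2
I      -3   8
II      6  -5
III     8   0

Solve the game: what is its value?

Row minima: I → -3, II → -5, III → 0; maximin = 0.
Column maxima: C1 → 8, C2 → 8; minimax = 8.
0 ≠ 8, so there is no saddle point; optimal play is mixed.
II is strictly dominated by III, so Player I never plays it.
On the remaining 2×2 (I, III vs C1, C2):
Let Player I play I with probability p. Expected payoff against C1: (-3)p + 8(1−p) = −11p + 8; against C2: 8p + 0(1−p) = 8p.
Setting these equal: −11p + 8 = 8p ⇒ −19p = -8 ⇒ p = 8/19, and the value is (-11)·(8/19) + 8 = 64/19.
For Player II: with q = P(C1), equating I's and III's payoffs gives −11q + 8 = 8q ⇒ q = 8/19.

64/19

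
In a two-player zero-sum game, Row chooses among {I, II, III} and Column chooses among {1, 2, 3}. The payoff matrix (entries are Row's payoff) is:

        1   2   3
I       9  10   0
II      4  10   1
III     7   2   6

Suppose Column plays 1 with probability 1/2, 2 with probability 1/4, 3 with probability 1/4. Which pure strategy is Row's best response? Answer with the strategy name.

Expected payoff of I: (1/2)·9 + (1/4)·10 + (1/4)·0 = 7.
Expected payoff of II: (1/2)·4 + (1/4)·10 + (1/4)·1 = 19/4.
Expected payoff of III: (1/2)·7 + (1/4)·2 + (1/4)·6 = 11/2.
The largest is 7, so Row's best response is I.

I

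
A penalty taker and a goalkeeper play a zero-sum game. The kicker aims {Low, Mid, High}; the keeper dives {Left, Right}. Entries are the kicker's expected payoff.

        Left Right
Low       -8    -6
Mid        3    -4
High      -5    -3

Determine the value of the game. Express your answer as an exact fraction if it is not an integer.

Row minima: Low → -8, Mid → -4, High → -5; maximin = -4.
Column maxima: Left → 3, Right → -3; minimax = -3.
-4 ≠ -3, so there is no saddle point; optimal play is mixed.
Low is strictly dominated by Mid, so the kicker never plays it.
On the remaining 2×2 (Mid, High vs Left, Right):
Let the kicker play Mid with probability p. Expected payoff against Left: 3p + (-5)(1−p) = 8p − 5; against Right: (-4)p + (-3)(1−p) = −p − 3.
Setting these equal: 8p − 5 = −p − 3 ⇒ 9p = 2 ⇒ p = 2/9, and the value is (8)·(2/9) − 5 = -29/9.
For the keeper: with q = P(Left), equating Mid's and High's payoffs gives 7q − 4 = −2q − 3 ⇒ q = 1/9.

-29/9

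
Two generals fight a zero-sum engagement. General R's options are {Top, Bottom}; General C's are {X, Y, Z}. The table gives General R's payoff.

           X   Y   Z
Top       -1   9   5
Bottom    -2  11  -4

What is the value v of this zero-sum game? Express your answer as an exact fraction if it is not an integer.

-1

Row minima: Top → -1, Bottom → -4; maximin = -1.
Column maxima: X → -1, Y → 11, Z → 5; minimax = -1.
Since maximin = minimax = -1, there is a saddle point and the value is -1.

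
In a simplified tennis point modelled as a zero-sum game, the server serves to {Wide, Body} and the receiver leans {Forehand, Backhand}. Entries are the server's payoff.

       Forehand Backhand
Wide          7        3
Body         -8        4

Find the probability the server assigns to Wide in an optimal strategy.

3/4

Row minima: Wide → 3, Body → -8; maximin = 3.
Column maxima: Forehand → 7, Backhand → 4; minimax = 4.
3 ≠ 4, so there is no saddle point; optimal play is mixed.
Let the server play Wide with probability p. Expected payoff against Forehand: 7p + (-8)(1−p) = 15p − 8; against Backhand: 3p + 4(1−p) = −p + 4.
Setting these equal: 15p − 8 = −p + 4 ⇒ 16p = 12 ⇒ p = 3/4, and the value is (15)·(3/4) − 8 = 13/4.
For the receiver: with q = P(Forehand), equating Wide's and Body's payoffs gives 4q + 3 = −12q + 4 ⇒ q = 1/16.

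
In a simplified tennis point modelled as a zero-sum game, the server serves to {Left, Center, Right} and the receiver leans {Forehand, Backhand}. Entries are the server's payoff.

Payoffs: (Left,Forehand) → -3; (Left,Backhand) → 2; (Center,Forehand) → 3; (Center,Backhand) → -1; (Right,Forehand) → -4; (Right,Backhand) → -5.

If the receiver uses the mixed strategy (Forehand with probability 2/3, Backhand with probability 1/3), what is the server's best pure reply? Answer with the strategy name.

Expected payoff of Left: (2/3)·(-3) + (1/3)·2 = -4/3.
Expected payoff of Center: (2/3)·3 + (1/3)·(-1) = 5/3.
Expected payoff of Right: (2/3)·(-4) + (1/3)·(-5) = -13/3.
The largest is 5/3, so the server's best response is Center.

Center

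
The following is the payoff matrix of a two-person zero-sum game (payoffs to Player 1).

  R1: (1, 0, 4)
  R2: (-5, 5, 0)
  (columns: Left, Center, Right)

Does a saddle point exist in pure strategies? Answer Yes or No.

Row minima: R1 → 0, R2 → -5; maximin = 0.
Column maxima: Left → 1, Center → 5, Right → 4; minimax = 1.
0 ≠ 1, so no pure-strategy equilibrium exists.

No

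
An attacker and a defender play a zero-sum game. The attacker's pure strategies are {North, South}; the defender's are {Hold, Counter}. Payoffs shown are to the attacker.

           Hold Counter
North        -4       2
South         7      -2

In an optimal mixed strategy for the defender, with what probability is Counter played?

11/15

Row minima: North → -4, South → -2; maximin = -2.
Column maxima: Hold → 7, Counter → 2; minimax = 2.
-2 ≠ 2, so there is no saddle point; optimal play is mixed.
Let the attacker play North with probability p. Expected payoff against Hold: (-4)p + 7(1−p) = −11p + 7; against Counter: 2p + (-2)(1−p) = 4p − 2.
Setting these equal: −11p + 7 = 4p − 2 ⇒ −15p = -9 ⇒ p = 3/5, and the value is (-11)·(3/5) + 7 = 2/5.
For the defender: with q = P(Hold), equating North's and South's payoffs gives −6q + 2 = 9q − 2 ⇒ q = 4/15.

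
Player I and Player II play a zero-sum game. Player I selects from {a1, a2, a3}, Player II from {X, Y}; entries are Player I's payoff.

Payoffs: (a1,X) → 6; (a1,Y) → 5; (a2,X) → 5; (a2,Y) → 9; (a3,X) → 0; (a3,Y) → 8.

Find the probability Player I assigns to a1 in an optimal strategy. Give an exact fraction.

Row minima: a1 → 5, a2 → 5, a3 → 0; maximin = 5.
Column maxima: X → 6, Y → 9; minimax = 6.
5 ≠ 6, so there is no saddle point; optimal play is mixed.
a3 is strictly dominated by a2, so Player I never plays it.
On the remaining 2×2 (a1, a2 vs X, Y):
Let Player I play a1 with probability p. Expected payoff against X: 6p + 5(1−p) = p + 5; against Y: 5p + 9(1−p) = −4p + 9.
Setting these equal: p + 5 = −4p + 9 ⇒ 5p = 4 ⇒ p = 4/5, and the value is (1)·(4/5) + 5 = 29/5.
For Player II: with q = P(X), equating a1's and a2's payoffs gives q + 5 = −4q + 9 ⇒ q = 4/5.

4/5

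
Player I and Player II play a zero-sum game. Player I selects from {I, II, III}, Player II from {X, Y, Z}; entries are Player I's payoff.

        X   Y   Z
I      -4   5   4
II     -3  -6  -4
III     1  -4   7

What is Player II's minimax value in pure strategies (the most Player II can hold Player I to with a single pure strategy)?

Column maxima: X → 1, Y → 5, Z → 7.
The smallest of these is 1.

1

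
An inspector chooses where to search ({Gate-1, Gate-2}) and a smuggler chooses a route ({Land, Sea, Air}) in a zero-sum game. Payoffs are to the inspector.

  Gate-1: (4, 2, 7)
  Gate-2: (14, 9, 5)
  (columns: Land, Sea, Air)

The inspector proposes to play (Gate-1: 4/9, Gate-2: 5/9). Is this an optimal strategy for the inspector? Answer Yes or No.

Yes

Against Land this mix gives (4/9)·4 + (5/9)·14 = 86/9.
Against Sea this mix gives (4/9)·2 + (5/9)·9 = 53/9.
Against Air this mix gives (4/9)·7 + (5/9)·5 = 53/9.
All of the smuggler's active replies (Sea, Air) yield 53/9, and no column does worse for the inspector. The mix makes the smuggler indifferent and guarantees 53/9, so it is optimal.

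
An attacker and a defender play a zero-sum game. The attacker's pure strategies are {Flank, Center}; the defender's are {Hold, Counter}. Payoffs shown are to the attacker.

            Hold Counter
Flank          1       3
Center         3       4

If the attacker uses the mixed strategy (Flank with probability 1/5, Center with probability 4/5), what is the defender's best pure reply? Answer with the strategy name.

Hold

If the defender plays Hold, the attacker's expected payoff is (1/5)·1 + (4/5)·3 = 13/5.
If the defender plays Counter, the attacker's expected payoff is (1/5)·3 + (4/5)·4 = 19/5.
The defender minimizes the attacker's payoff; the smallest is 13/5, so the best response is Hold.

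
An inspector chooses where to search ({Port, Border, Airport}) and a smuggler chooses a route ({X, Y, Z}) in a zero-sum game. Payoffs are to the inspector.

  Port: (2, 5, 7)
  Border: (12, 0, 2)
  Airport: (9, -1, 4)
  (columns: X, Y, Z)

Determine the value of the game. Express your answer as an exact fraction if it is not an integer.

4

Row minima: Port → 2, Border → 0, Airport → -1; maximin = 2.
Column maxima: X → 12, Y → 5, Z → 7; minimax = 5.
2 ≠ 5, so there is no saddle point; optimal play is mixed.
Z is strictly dominated by Y (it gives the inspector strictly more in every row), so the smuggler never plays it.
With Z eliminated, Airport is strictly dominated by Border (Border gives the inspector strictly more in every remaining column), so the inspector never plays it.
On the remaining 2×2 (Port, Border vs X, Y):
Let the inspector play Port with probability p. Expected payoff against X: 2p + 12(1−p) = −10p + 12; against Y: 5p + 0(1−p) = 5p.
Setting these equal: −10p + 12 = 5p ⇒ −15p = -12 ⇒ p = 4/5, and the value is (-10)·(4/5) + 12 = 4.
For the smuggler: with q = P(X), equating Port's and Border's payoffs gives −3q + 5 = 12q ⇒ q = 1/3.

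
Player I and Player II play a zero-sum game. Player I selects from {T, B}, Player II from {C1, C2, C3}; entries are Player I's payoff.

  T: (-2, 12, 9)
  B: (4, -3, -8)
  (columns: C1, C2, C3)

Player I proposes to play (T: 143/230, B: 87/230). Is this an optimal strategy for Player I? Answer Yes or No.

Against C1 this mix gives (143/230)·(-2) + (87/230)·4 = 31/115.
Against C2 this mix gives (143/230)·12 + (87/230)·(-3) = 291/46.
Against C3 this mix gives (143/230)·9 + (87/230)·(-8) = 591/230.
Player II will play C1, holding Player I to 31/115. Shifting weight toward the row that does better against C1 would raise this floor (the equalizing mix achieves 20/23 against both C1 and C3), so the proposed strategy is not optimal.

No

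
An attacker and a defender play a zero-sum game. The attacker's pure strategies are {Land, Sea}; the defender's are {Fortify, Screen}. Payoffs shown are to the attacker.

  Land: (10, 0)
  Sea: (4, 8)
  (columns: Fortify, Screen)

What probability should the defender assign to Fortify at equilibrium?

Row minima: Land → 0, Sea → 4; maximin = 4.
Column maxima: Fortify → 10, Screen → 8; minimax = 8.
4 ≠ 8, so there is no saddle point; optimal play is mixed.
Let the attacker play Land with probability p. Expected payoff against Fortify: 10p + 4(1−p) = 6p + 4; against Screen: 0p + 8(1−p) = −8p + 8.
Setting these equal: 6p + 4 = −8p + 8 ⇒ 14p = 4 ⇒ p = 2/7, and the value is (6)·(2/7) + 4 = 40/7.
For the defender: with q = P(Fortify), equating Land's and Sea's payoffs gives 10q = −4q + 8 ⇒ q = 4/7.

4/7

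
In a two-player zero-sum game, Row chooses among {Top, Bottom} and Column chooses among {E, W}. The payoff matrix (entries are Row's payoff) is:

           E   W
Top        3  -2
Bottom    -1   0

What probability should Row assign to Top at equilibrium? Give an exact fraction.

1/6

Row minima: Top → -2, Bottom → -1; maximin = -1.
Column maxima: E → 3, W → 0; minimax = 0.
-1 ≠ 0, so there is no saddle point; optimal play is mixed.
Let Row play Top with probability p. Expected payoff against E: 3p + (-1)(1−p) = 4p − 1; against W: (-2)p + 0(1−p) = −2p.
Setting these equal: 4p − 1 = −2p ⇒ 6p = 1 ⇒ p = 1/6, and the value is (4)·(1/6) − 1 = -1/3.
For Column: with q = P(E), equating Top's and Bottom's payoffs gives 5q − 2 = −q ⇒ q = 1/3.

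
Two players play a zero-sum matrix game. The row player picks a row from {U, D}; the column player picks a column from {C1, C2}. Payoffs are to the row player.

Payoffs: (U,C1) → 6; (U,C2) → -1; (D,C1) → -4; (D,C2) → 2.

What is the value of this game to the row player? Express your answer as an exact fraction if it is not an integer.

8/13

Row minima: U → -1, D → -4; maximin = -1.
Column maxima: C1 → 6, C2 → 2; minimax = 2.
-1 ≠ 2, so there is no saddle point; optimal play is mixed.
Let the row player play U with probability p. Expected payoff against C1: 6p + (-4)(1−p) = 10p − 4; against C2: (-1)p + 2(1−p) = −3p + 2.
Setting these equal: 10p − 4 = −3p + 2 ⇒ 13p = 6 ⇒ p = 6/13, and the value is (10)·(6/13) − 4 = 8/13.
For the column player: with q = P(C1), equating U's and D's payoffs gives 7q − 1 = −6q + 2 ⇒ q = 3/13.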